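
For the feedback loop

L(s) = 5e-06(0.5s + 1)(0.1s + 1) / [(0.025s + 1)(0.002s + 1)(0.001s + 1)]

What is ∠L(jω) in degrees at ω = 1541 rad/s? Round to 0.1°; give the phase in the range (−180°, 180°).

-38.0°

At ω = 1541 rad/s:
zero (1 + j1541·0.5) = 1 + j770.5 → |·| ≈ 770.5, ∠ ≈ 89.93°
zero (1 + j1541·0.1) = 1 + j154.1 → |·| ≈ 154.1, ∠ ≈ 89.63°
pole (1 + j1541·0.025) = 1 + j38.525 → |·| ≈ 38.538, ∠ ≈ 88.51°
pole (1 + j1541·0.002) = 1 + j3.082 → |·| ≈ 3.2402, ∠ ≈ 72.02°
pole (1 + j1541·0.001) = 1 + j1.541 → |·| ≈ 1.837, ∠ ≈ 57.02°
∠L = (89.93° + 89.63°) − (88.51° + 72.02° + 57.02°) = -37.99°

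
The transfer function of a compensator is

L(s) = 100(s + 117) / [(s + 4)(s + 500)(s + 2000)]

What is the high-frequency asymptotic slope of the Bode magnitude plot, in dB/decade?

Each pole contributes −20 dB/decade at high frequency; each zero contributes +20 dB/decade.
Net: 1 zero(s) − 3 pole(s) → -40 dB/decade.

-40 dB/decade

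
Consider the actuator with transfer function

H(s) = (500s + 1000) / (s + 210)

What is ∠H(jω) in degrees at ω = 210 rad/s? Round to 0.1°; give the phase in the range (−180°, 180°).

Substitute s = j210:
Numerator: 500(j210) + 1000 = 1000 + j105000
Denominator: (j210) + 210 = 210 + j210
|N| = √(1000² + 105000²) ≈ 1.05e+05, ∠N ≈ 89.45°
|D| = √(210² + 210²) ≈ 296.98, ∠D ≈ 45.00°
∠H = 89.45° − 45.00° = 44.45°

44.5°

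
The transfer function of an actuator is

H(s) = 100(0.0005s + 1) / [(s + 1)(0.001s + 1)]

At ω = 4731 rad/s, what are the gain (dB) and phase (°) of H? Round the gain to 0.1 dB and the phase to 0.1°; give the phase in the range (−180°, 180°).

At ω = 4731 rad/s:
zero (1 + j4731·0.0005) = 1 + j2.3655 → |·| ≈ 2.5682, ∠ ≈ 67.08°
pole (1 + j4731·1) = 1 + j4731 → |·| ≈ 4731, ∠ ≈ 89.99°
pole (1 + j4731·0.001) = 1 + j4.731 → |·| ≈ 4.8355, ∠ ≈ 78.06°
|H| = 100 · 2.5682 / (4731 · 4.8355) ≈ 0.011226
Gain = 20 log₁₀(0.011226) ≈ -39.00 dB
∠H = (67.08°) − (89.99° + 78.06°) = -100.97°

-39.0 dB, -101.0°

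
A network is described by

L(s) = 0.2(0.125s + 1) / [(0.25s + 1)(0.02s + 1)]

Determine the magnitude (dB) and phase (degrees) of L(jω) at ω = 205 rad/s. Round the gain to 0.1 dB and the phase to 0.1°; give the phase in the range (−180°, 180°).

At ω = 205 rad/s:
zero (1 + j205·0.125) = 1 + j25.625 → |·| ≈ 25.645, ∠ ≈ 87.77°
pole (1 + j205·0.25) = 1 + j51.25 → |·| ≈ 51.26, ∠ ≈ 88.88°
pole (1 + j205·0.02) = 1 + j4.1 → |·| ≈ 4.2202, ∠ ≈ 76.29°
|L| = 0.2 · 25.645 / (51.26 · 4.2202) ≈ 0.023709
Gain = 20 log₁₀(0.023709) ≈ -32.50 dB
∠L = (87.77°) − (88.88° + 76.29°) = -77.40°

-32.5 dB, -77.4°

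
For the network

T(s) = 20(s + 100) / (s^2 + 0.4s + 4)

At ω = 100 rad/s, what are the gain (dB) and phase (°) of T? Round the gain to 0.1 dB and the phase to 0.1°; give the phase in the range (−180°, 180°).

-11.0 dB, -134.8°

At s = jω = j100:
zero (s+100): 100 + j100 → |·| = √(100²+100²) = √20000 ≈ 141.42, ∠ = arctan(100/100) ≈ 45.00°
quadratic: (j100)² + 0.4·j100 + 4 = -9996 + j40 → |·| ≈ 9996.1, ∠ ≈ 179.77°
|T| = 20 · 141.42 / 9996.1 ≈ 0.28295
Gain = 20 log₁₀(0.28295) ≈ -10.97 dB
∠T = 45.00° − 179.77° = -134.77°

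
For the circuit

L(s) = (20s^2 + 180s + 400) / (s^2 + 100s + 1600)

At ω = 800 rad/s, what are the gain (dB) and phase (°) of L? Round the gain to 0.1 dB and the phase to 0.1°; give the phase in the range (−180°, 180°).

Substitute s = j800:
Numerator: 20(j800)^2 + 180(j800) + 400 = -12799600 + j144000
Denominator: (j800)^2 + 100(j800) + 1600 = -638400 + j80000
|N| = √(12799600² + 144000²) ≈ 1.28e+07, ∠N ≈ 179.36°
|D| = √(638400² + 80000²) ≈ 6.4339e+05, ∠D ≈ 172.86°
|L| = 1.28e+07 / 6.4339e+05 ≈ 19.895
Gain = 20 log₁₀(19.895) ≈ 25.97 dB
∠L = 179.36° − 172.86° = 6.50°

26.0 dB, 6.5°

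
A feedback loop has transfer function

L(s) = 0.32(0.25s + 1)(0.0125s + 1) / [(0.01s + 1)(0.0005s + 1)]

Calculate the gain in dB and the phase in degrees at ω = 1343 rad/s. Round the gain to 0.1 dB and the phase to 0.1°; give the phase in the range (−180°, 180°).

At ω = 1343 rad/s:
zero (1 + j1343·0.25) = 1 + j335.75 → |·| ≈ 335.75, ∠ ≈ 89.83°
zero (1 + j1343·0.0125) = 1 + j16.7875 → |·| ≈ 16.817, ∠ ≈ 86.59°
pole (1 + j1343·0.01) = 1 + j13.43 → |·| ≈ 13.467, ∠ ≈ 85.74°
pole (1 + j1343·0.0005) = 1 + j0.6715 → |·| ≈ 1.2045, ∠ ≈ 33.88°
|L| = 0.32 · 335.75 · 16.817 / (13.467 · 1.2045) ≈ 111.39
Gain = 20 log₁₀(111.39) ≈ 40.94 dB
∠L = (89.83° + 86.59°) − (85.74° + 33.88°) = 56.80°

40.9 dB, 56.8°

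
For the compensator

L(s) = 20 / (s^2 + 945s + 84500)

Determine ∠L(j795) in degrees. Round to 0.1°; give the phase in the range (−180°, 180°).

Substitute s = j795:
Numerator: 20 = 20 + j0
Denominator: (j795)^2 + 945(j795) + 84500 = -547525 + j751275
|N| = √(20² + 0²) ≈ 20, ∠N ≈ 0.00°
|D| = √(547525² + 751275²) ≈ 9.2962e+05, ∠D ≈ 126.08°
∠L = 0.00° − 126.08° = -126.08°

-126.1°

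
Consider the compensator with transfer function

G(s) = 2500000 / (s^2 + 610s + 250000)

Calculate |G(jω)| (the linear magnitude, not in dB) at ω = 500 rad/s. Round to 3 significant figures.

At s = jω = j500:
quadratic: (j500)² + 610·j500 + 250000 = 0 + j305000 → |·| ≈ 3.05e+05, ∠ ≈ 90.00°
|G| = 2500000 / 3.05e+05 ≈ 8.1967

8.20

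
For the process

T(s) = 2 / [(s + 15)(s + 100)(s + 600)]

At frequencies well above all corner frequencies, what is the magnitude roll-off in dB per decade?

-60 dB/decade

Each pole contributes −20 dB/decade at high frequency; each zero contributes +20 dB/decade.
Net: 0 zero(s) − 3 pole(s) → -60 dB/decade.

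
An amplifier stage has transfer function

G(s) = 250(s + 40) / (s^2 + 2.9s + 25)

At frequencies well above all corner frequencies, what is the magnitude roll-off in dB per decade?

Each pole contributes −20 dB/decade at high frequency; each zero contributes +20 dB/decade.
Net: 1 zero(s) − 2 pole(s) → -20 dB/decade.

-20 dB/decade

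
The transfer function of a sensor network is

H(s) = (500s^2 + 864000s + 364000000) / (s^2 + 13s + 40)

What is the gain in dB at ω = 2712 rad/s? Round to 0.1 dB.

Substitute s = j2712:
Numerator: 500(j2712)^2 + 864000(j2712) + 364000000 = -3313472000 + j2343168000
Denominator: (j2712)^2 + 13(j2712) + 40 = -7354904 + j35256
|N| = √(3313472000² + 2343168000²) ≈ 4.0583e+09, ∠N ≈ 144.73°
|D| = √(7354904² + 35256²) ≈ 7.355e+06, ∠D ≈ 179.73°
|H| = 4.0583e+09 / 7.355e+06 ≈ 551.77
Gain = 20 log₁₀(551.77) ≈ 54.84 dB

54.8 dB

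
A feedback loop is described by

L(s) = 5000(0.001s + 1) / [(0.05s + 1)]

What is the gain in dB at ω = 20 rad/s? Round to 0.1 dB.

71.0 dB

At ω = 20 rad/s:
zero (1 + j20·0.001) = 1 + j0.02 → |·| ≈ 1.0002, ∠ ≈ 1.15°
pole (1 + j20·0.05) = 1 + j1 → |·| ≈ 1.4142, ∠ ≈ 45.00°
|L| = 5000 · 1.0002 / (1.4142) ≈ 3536.3
Gain = 20 log₁₀(3536.3) ≈ 70.97 dB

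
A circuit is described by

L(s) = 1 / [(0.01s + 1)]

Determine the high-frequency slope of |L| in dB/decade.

Each pole contributes −20 dB/decade at high frequency; each zero contributes +20 dB/decade.
Net: 0 zero(s) − 1 pole(s) → -20 dB/decade.

-20 dB/decade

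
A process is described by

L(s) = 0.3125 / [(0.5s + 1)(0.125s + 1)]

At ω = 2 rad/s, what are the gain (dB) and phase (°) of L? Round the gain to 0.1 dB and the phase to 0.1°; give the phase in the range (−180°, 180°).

-13.4 dB, -59.0°

At ω = 2 rad/s:
pole (1 + j2·0.5) = 1 + j1 → |·| ≈ 1.4142, ∠ ≈ 45.00°
pole (1 + j2·0.125) = 1 + j0.25 → |·| ≈ 1.0308, ∠ ≈ 14.04°
|L| = 0.3125 · 1 / (1.4142 · 1.0308) ≈ 0.21437
Gain = 20 log₁₀(0.21437) ≈ -13.38 dB
∠L = (0°) − (45.00° + 14.04°) = -59.04°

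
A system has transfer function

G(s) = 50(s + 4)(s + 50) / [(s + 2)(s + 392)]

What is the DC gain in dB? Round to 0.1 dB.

G(0) = 50·4·50 / (2·392) ≈ 12.755
20 log₁₀(12.755) ≈ 22.11 dB

22.1 dB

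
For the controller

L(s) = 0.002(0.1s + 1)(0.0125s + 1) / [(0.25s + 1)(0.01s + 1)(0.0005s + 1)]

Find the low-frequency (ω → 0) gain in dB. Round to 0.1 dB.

-54.0 dB

L(0) = 0.002 · 1 / 1 = 0.002
20 log₁₀(0.002) ≈ -53.98 dB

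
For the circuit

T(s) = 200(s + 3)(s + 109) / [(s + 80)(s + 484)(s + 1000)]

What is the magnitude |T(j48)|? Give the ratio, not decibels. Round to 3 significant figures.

At s = jω = j48:
zero (s+3): 3 + j48 → |·| = √(3²+48²) = √2313 ≈ 48.094, ∠ = arctan(48/3) ≈ 86.42°
zero (s+109): 109 + j48 → |·| = √(109²+48²) = √14185 ≈ 119.1, ∠ = arctan(48/109) ≈ 23.77°
pole (s+80): 80 + j48 → |·| = √(80²+48²) = √8704 ≈ 93.295, ∠ = arctan(48/80) ≈ 30.96°
pole (s+484): 484 + j48 → |·| = √(484²+48²) = √236560 ≈ 486.37, ∠ = arctan(48/484) ≈ 5.66°
pole (s+1000): 1000 + j48 → |·| = √(1000²+48²) = √1002304 ≈ 1001.2, ∠ = arctan(48/1000) ≈ 2.75°
|T| = 200 · 5728 / 4.543e+07 ≈ 0.025217

0.0252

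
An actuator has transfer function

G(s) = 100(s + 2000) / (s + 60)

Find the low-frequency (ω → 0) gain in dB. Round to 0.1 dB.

G(0) = 100·2000 / (60) ≈ 3333.3
20 log₁₀(3333.3) ≈ 70.46 dB

70.5 dB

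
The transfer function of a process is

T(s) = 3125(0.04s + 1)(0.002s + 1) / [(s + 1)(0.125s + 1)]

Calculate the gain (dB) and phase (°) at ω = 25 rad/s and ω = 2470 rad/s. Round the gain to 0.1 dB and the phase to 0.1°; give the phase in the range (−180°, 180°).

At ω = 25 rad/s:
zero (1 + j25·0.04) = 1 + j1 → |·| ≈ 1.4142, ∠ ≈ 45.00°
zero (1 + j25·0.002) = 1 + j0.05 → |·| ≈ 1.0012, ∠ ≈ 2.86°
pole (1 + j25·1) = 1 + j25 → |·| ≈ 25.02, ∠ ≈ 87.71°
pole (1 + j25·0.125) = 1 + j3.125 → |·| ≈ 3.2811, ∠ ≈ 72.26°
|T| = 3125 · 1.4142 · 1.0012 / (25.02 · 3.2811) ≈ 53.898
Gain = 20 log₁₀(53.898) ≈ 34.63 dB
∠T = (45.00° + 2.86°) − (87.71° + 72.26°) = -112.11°

At ω = 2470 rad/s:
zero (1 + j2470·0.04) = 1 + j98.8 → |·| ≈ 98.805, ∠ ≈ 89.42°
zero (1 + j2470·0.002) = 1 + j4.94 → |·| ≈ 5.0402, ∠ ≈ 78.56°
pole (1 + j2470·1) = 1 + j2470 → |·| ≈ 2470, ∠ ≈ 89.98°
pole (1 + j2470·0.125) = 1 + j308.75 → |·| ≈ 308.75, ∠ ≈ 89.81°
|T| = 3125 · 98.805 · 5.0402 / (2470 · 308.75) ≈ 2.0407
Gain = 20 log₁₀(2.0407) ≈ 6.20 dB
∠T = (89.42° + 78.56°) − (89.98° + 89.81°) = -11.81°

ω = 25: 34.6 dB, -112.1°; ω = 2470: 6.2 dB, -11.8°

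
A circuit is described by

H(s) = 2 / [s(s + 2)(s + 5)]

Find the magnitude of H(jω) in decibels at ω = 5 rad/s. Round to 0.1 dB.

At s = jω = j5:
pole (s+2): 2 + j5 → |·| = √(2²+5²) = √29 ≈ 5.3852, ∠ = arctan(5/2) ≈ 68.20°
pole (s+5): 5 + j5 → |·| = √(5²+5²) = √50 ≈ 7.0711, ∠ = arctan(5/5) ≈ 45.00°
pole at origin: |s| = 5, ∠ = 90.00° (in denominator)
|H| = 2 / 190.4 ≈ 0.010504
Gain = 20 log₁₀(0.010504) ≈ -39.57 dB

-39.6 dB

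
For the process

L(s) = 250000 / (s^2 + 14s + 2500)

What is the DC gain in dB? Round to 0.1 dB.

L(0) = 250000 / 2500 = 100
20 log₁₀(100) ≈ 40.00 dB

40.0 dB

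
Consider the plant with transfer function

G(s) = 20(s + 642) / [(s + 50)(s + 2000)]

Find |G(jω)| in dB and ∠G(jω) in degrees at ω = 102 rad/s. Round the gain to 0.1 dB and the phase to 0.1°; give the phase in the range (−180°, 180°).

-24.9 dB, -57.8°

At s = jω = j102:
zero (s+642): 642 + j102 → |·| = √(642²+102²) = √422568 ≈ 650.05, ∠ = arctan(102/642) ≈ 9.03°
pole (s+50): 50 + j102 → |·| = √(50²+102²) = √12904 ≈ 113.6, ∠ = arctan(102/50) ≈ 63.89°
pole (s+2000): 2000 + j102 → |·| = √(2000²+102²) = √4010404 ≈ 2002.6, ∠ = arctan(102/2000) ≈ 2.92°
|G| = 20 · 650.05 / 2.275e+05 ≈ 0.057147
Gain = 20 log₁₀(0.057147) ≈ -24.86 dB
∠G = 9.03° − 66.81° = -57.78°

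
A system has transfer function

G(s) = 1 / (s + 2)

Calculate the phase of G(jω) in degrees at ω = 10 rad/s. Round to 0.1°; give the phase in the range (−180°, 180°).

-78.7°

Substitute s = j10:
Numerator: 1 = 1 + j0
Denominator: (j10) + 2 = 2 + j10
|N| = √(1² + 0²) ≈ 1, ∠N ≈ 0.00°
|D| = √(2² + 10²) ≈ 10.198, ∠D ≈ 78.69°
∠G = 0.00° − 78.69° = -78.69°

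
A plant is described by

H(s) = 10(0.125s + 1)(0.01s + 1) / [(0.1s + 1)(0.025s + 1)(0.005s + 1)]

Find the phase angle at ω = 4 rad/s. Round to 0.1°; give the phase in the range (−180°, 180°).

0.2°

At ω = 4 rad/s:
zero (1 + j4·0.125) = 1 + j0.5 → |·| ≈ 1.118, ∠ ≈ 26.57°
zero (1 + j4·0.01) = 1 + j0.04 → |·| ≈ 1.0008, ∠ ≈ 2.29°
pole (1 + j4·0.1) = 1 + j0.4 → |·| ≈ 1.077, ∠ ≈ 21.80°
pole (1 + j4·0.025) = 1 + j0.1 → |·| ≈ 1.005, ∠ ≈ 5.71°
pole (1 + j4·0.005) = 1 + j0.02 → |·| ≈ 1.0002, ∠ ≈ 1.15°
∠H = (26.57° + 2.29°) − (21.80° + 5.71° + 1.15°) = 0.20°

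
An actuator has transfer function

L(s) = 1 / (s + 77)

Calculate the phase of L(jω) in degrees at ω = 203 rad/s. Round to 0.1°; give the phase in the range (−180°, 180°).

Substitute s = j203:
Numerator: 1 = 1 + j0
Denominator: (j203) + 77 = 77 + j203
|N| = √(1² + 0²) ≈ 1, ∠N ≈ 0.00°
|D| = √(77² + 203²) ≈ 217.11, ∠D ≈ 69.23°
∠L = 0.00° − 69.23° = -69.23°

-69.2°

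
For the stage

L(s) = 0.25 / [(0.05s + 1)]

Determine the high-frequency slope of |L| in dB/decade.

-20 dB/decade

Each pole contributes −20 dB/decade at high frequency; each zero contributes +20 dB/decade.
Net: 0 zero(s) − 1 pole(s) → -20 dB/decade.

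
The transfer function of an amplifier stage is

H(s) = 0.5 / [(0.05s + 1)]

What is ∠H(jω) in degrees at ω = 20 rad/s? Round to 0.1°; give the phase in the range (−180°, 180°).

At ω = 20 rad/s:
pole (1 + j20·0.05) = 1 + j1 → |·| ≈ 1.4142, ∠ ≈ 45.00°
∠H = (0°) − (45.00°) = -45.00°

-45.0°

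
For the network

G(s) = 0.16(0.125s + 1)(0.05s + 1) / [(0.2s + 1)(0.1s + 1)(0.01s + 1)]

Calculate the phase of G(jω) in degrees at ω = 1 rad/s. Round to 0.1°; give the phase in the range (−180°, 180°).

At ω = 1 rad/s:
zero (1 + j1·0.125) = 1 + j0.125 → |·| ≈ 1.0078, ∠ ≈ 7.13°
zero (1 + j1·0.05) = 1 + j0.05 → |·| ≈ 1.0012, ∠ ≈ 2.86°
pole (1 + j1·0.2) = 1 + j0.2 → |·| ≈ 1.0198, ∠ ≈ 11.31°
pole (1 + j1·0.1) = 1 + j0.1 → |·| ≈ 1.005, ∠ ≈ 5.71°
pole (1 + j1·0.01) = 1 + j0.01 → |·| ≈ 1, ∠ ≈ 0.57°
∠G = (7.13° + 2.86°) − (11.31° + 5.71° + 0.57°) = -7.60°

-7.6°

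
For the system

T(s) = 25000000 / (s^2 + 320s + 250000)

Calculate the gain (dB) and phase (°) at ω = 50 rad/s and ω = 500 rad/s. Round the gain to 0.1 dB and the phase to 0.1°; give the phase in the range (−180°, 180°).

ω = 50: 40.1 dB, -3.7°; ω = 500: 43.9 dB, -90.0°

At s = jω = j50:
quadratic: (j50)² + 320·j50 + 250000 = 247500 + j16000 → |·| ≈ 2.4802e+05, ∠ ≈ 3.70°
|T| = 25000000 / 2.4802e+05 ≈ 100.8
Gain = 20 log₁₀(100.8) ≈ 40.07 dB
∠T = 0.00° − 3.70° = -3.70°

At s = jω = j500:
quadratic: (j500)² + 320·j500 + 250000 = 0 + j160000 → |·| ≈ 1.6e+05, ∠ ≈ 90.00°
|T| = 25000000 / 1.6e+05 ≈ 156.25
Gain = 20 log₁₀(156.25) ≈ 43.88 dB
∠T = 0.00° − 90.00° = -90.00°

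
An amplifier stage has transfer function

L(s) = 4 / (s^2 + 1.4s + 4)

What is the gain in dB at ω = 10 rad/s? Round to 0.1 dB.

-27.7 dB

At s = jω = j10:
quadratic: (j10)² + 1.4·j10 + 4 = -96 + j14 → |·| ≈ 97.015, ∠ ≈ 171.70°
|L| = 4 / 97.015 ≈ 0.041231
Gain = 20 log₁₀(0.041231) ≈ -27.70 dB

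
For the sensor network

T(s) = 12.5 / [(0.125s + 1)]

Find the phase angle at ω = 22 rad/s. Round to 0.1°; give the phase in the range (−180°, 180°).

At ω = 22 rad/s:
pole (1 + j22·0.125) = 1 + j2.75 → |·| ≈ 2.9262, ∠ ≈ 70.02°
∠T = (0°) − (70.02°) = -70.02°

-70.0°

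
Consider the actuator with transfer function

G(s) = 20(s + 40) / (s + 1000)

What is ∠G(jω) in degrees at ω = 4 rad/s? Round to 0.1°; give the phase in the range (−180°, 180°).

At s = jω = j4:
zero (s+40): 40 + j4 → |·| = √(40²+4²) = √1616 ≈ 40.2, ∠ = arctan(4/40) ≈ 5.71°
pole (s+1000): 1000 + j4 → |·| = √(1000²+4²) = √1000016 ≈ 1000, ∠ = arctan(4/1000) ≈ 0.23°
∠G = 5.71° − 0.23° = 5.48°

5.5°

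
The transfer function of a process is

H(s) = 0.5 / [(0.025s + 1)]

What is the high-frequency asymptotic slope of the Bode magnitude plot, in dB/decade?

-20 dB/decade

Each pole contributes −20 dB/decade at high frequency; each zero contributes +20 dB/decade.
Net: 0 zero(s) − 1 pole(s) → -20 dB/decade.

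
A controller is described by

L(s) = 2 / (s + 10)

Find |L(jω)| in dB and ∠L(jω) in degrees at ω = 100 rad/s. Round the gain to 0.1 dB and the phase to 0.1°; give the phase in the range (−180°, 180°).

Substitute s = j100:
Numerator: 2 = 2 + j0
Denominator: (j100) + 10 = 10 + j100
|N| = √(2² + 0²) ≈ 2, ∠N ≈ 0.00°
|D| = √(10² + 100²) ≈ 100.5, ∠D ≈ 84.29°
|L| = 2 / 100.5 ≈ 0.0199
Gain = 20 log₁₀(0.0199) ≈ -34.02 dB
∠L = 0.00° − 84.29° = -84.29°

-34.0 dB, -84.3°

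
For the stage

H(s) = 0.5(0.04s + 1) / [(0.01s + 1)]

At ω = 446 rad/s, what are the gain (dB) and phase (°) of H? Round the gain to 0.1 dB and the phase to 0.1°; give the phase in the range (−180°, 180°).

At ω = 446 rad/s:
zero (1 + j446·0.04) = 1 + j17.84 → |·| ≈ 17.868, ∠ ≈ 86.79°
pole (1 + j446·0.01) = 1 + j4.46 → |·| ≈ 4.5707, ∠ ≈ 77.36°
|H| = 0.5 · 17.868 / (4.5707) ≈ 1.9546
Gain = 20 log₁₀(1.9546) ≈ 5.82 dB
∠H = (86.79°) − (77.36°) = 9.43°

5.8 dB, 9.4°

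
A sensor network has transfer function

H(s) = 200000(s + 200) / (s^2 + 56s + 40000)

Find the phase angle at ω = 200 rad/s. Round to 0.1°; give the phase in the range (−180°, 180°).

-45.0°

At s = jω = j200:
zero (s+200): 200 + j200 → |·| = √(200²+200²) = √80000 ≈ 282.84, ∠ = arctan(200/200) ≈ 45.00°
quadratic: (j200)² + 56·j200 + 40000 = 0 + j11200 → |·| ≈ 11200, ∠ ≈ 90.00°
∠H = 45.00° − 90.00° = -45.00°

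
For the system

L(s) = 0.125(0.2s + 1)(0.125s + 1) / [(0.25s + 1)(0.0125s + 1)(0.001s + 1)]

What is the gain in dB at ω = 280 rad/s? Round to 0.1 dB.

-0.7 dB

At ω = 280 rad/s:
zero (1 + j280·0.2) = 1 + j56 → |·| ≈ 56.009, ∠ ≈ 88.98°
zero (1 + j280·0.125) = 1 + j35 → |·| ≈ 35.014, ∠ ≈ 88.36°
pole (1 + j280·0.25) = 1 + j70 → |·| ≈ 70.007, ∠ ≈ 89.18°
pole (1 + j280·0.0125) = 1 + j3.5 → |·| ≈ 3.6401, ∠ ≈ 74.05°
pole (1 + j280·0.001) = 1 + j0.28 → |·| ≈ 1.0385, ∠ ≈ 15.64°
|L| = 0.125 · 56.009 · 35.014 / (70.007 · 3.6401 · 1.0385) ≈ 0.92629
Gain = 20 log₁₀(0.92629) ≈ -0.67 dB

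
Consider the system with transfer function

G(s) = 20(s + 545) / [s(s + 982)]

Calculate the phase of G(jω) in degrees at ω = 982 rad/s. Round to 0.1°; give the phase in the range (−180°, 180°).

At s = jω = j982:
zero (s+545): 545 + j982 → |·| = √(545²+982²) = √1261349 ≈ 1123.1, ∠ = arctan(982/545) ≈ 60.97°
pole (s+982): 982 + j982 → |·| = √(982²+982²) = √1928648 ≈ 1388.8, ∠ = arctan(982/982) ≈ 45.00°
pole at origin: |s| = 982, ∠ = 90.00° (in denominator)
∠G = 60.97° − 135.00° = -74.03°

-74.0°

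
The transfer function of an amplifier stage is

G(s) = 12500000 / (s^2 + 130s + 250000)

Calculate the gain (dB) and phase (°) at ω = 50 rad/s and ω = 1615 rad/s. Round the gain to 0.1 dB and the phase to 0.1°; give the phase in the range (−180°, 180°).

At s = jω = j50:
quadratic: (j50)² + 130·j50 + 250000 = 247500 + j6500 → |·| ≈ 2.4759e+05, ∠ ≈ 1.50°
|G| = 12500000 / 2.4759e+05 ≈ 50.487
Gain = 20 log₁₀(50.487) ≈ 34.06 dB
∠G = 0.00° − 1.50° = -1.50°

At s = jω = j1615:
quadratic: (j1615)² + 130·j1615 + 250000 = -2358225 + j209950 → |·| ≈ 2.3676e+06, ∠ ≈ 174.91°
|G| = 12500000 / 2.3676e+06 ≈ 5.2796
Gain = 20 log₁₀(5.2796) ≈ 14.45 dB
∠G = 0.00° − 174.91° = -174.91°

ω = 50: 34.1 dB, -1.5°; ω = 1615: 14.5 dB, -174.9°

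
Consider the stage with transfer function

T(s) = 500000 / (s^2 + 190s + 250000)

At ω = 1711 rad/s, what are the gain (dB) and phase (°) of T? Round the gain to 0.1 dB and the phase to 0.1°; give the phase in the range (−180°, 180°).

-14.6 dB, -173.1°

At s = jω = j1711:
quadratic: (j1711)² + 190·j1711 + 250000 = -2677521 + j325090 → |·| ≈ 2.6972e+06, ∠ ≈ 173.08°
|T| = 500000 / 2.6972e+06 ≈ 0.18538
Gain = 20 log₁₀(0.18538) ≈ -14.64 dB
∠T = 0.00° − 173.08° = -173.08°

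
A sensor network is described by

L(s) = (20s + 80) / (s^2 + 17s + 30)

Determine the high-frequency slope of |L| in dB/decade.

Each pole contributes −20 dB/decade at high frequency; each zero contributes +20 dB/decade.
Net: 1 zero(s) − 2 pole(s) → -20 dB/decade.

-20 dB/decade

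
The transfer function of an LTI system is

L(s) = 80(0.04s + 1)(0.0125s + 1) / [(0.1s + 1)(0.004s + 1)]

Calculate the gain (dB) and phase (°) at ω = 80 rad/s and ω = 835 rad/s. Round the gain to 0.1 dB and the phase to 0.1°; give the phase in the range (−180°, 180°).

ω = 80: 33.0 dB, 17.0°; ω = 835: 39.7 dB, 10.2°

At ω = 80 rad/s:
zero (1 + j80·0.04) = 1 + j3.2 → |·| ≈ 3.3526, ∠ ≈ 72.65°
zero (1 + j80·0.0125) = 1 + j1 → |·| ≈ 1.4142, ∠ ≈ 45.00°
pole (1 + j80·0.1) = 1 + j8 → |·| ≈ 8.0623, ∠ ≈ 82.87°
pole (1 + j80·0.004) = 1 + j0.32 → |·| ≈ 1.05, ∠ ≈ 17.74°
|L| = 80 · 3.3526 · 1.4142 / (8.0623 · 1.05) ≈ 44.806
Gain = 20 log₁₀(44.806) ≈ 33.03 dB
∠L = (72.65° + 45.00°) − (82.87° + 17.74°) = 17.04°

At ω = 835 rad/s:
zero (1 + j835·0.04) = 1 + j33.4 → |·| ≈ 33.415, ∠ ≈ 88.29°
zero (1 + j835·0.0125) = 1 + j10.4375 → |·| ≈ 10.485, ∠ ≈ 84.53°
pole (1 + j835·0.1) = 1 + j83.5 → |·| ≈ 83.506, ∠ ≈ 89.31°
pole (1 + j835·0.004) = 1 + j3.34 → |·| ≈ 3.4865, ∠ ≈ 73.33°
|L| = 80 · 33.415 · 10.485 / (83.506 · 3.4865) ≈ 96.27
Gain = 20 log₁₀(96.27) ≈ 39.67 dB
∠L = (88.29° + 84.53°) − (89.31° + 73.33°) = 10.18°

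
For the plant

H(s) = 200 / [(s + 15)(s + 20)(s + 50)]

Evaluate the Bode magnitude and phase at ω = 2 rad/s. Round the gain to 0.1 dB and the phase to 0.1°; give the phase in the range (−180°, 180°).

-37.6 dB, -15.6°

At s = jω = j2:
pole (s+15): 15 + j2 → |·| = √(15²+2²) = √229 ≈ 15.133, ∠ = arctan(2/15) ≈ 7.59°
pole (s+20): 20 + j2 → |·| = √(20²+2²) = √404 ≈ 20.1, ∠ = arctan(2/20) ≈ 5.71°
pole (s+50): 50 + j2 → |·| = √(50²+2²) = √2504 ≈ 50.04, ∠ = arctan(2/50) ≈ 2.29°
|H| = 200 / 15221 ≈ 0.01314
Gain = 20 log₁₀(0.01314) ≈ -37.63 dB
∠H = 0.00° − 15.59° = -15.59°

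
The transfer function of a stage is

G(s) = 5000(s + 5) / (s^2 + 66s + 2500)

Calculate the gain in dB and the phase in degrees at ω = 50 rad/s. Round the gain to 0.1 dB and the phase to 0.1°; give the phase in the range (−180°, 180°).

37.6 dB, -5.7°

At s = jω = j50:
zero (s+5): 5 + j50 → |·| = √(5²+50²) = √2525 ≈ 50.249, ∠ = arctan(50/5) ≈ 84.29°
quadratic: (j50)² + 66·j50 + 2500 = 0 + j3300 → |·| ≈ 3300, ∠ ≈ 90.00°
|G| = 5000 · 50.249 / 3300 ≈ 76.135
Gain = 20 log₁₀(76.135) ≈ 37.63 dB
∠G = 84.29° − 90.00° = -5.71°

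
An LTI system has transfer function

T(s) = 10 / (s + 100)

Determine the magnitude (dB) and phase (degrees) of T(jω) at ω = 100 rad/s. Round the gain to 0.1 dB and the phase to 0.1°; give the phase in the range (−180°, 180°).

-23.0 dB, -45.0°

At s = jω = j100:
pole (s+100): 100 + j100 → |·| = √(100²+100²) = √20000 ≈ 141.42, ∠ = arctan(100/100) ≈ 45.00°
|T| = 10 / 141.42 ≈ 0.070711
Gain = 20 log₁₀(0.070711) ≈ -23.01 dB
∠T = 0.00° − 45.00° = -45.00°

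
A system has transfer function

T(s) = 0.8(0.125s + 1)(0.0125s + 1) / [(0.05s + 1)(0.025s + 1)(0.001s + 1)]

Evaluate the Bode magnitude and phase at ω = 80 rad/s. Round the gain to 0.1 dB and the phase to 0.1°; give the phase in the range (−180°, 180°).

At ω = 80 rad/s:
zero (1 + j80·0.125) = 1 + j10 → |·| ≈ 10.05, ∠ ≈ 84.29°
zero (1 + j80·0.0125) = 1 + j1 → |·| ≈ 1.4142, ∠ ≈ 45.00°
pole (1 + j80·0.05) = 1 + j4 → |·| ≈ 4.1231, ∠ ≈ 75.96°
pole (1 + j80·0.025) = 1 + j2 → |·| ≈ 2.2361, ∠ ≈ 63.43°
pole (1 + j80·0.001) = 1 + j0.08 → |·| ≈ 1.0032, ∠ ≈ 4.57°
|T| = 0.8 · 10.05 · 1.4142 / (4.1231 · 2.2361 · 1.0032) ≈ 1.2293
Gain = 20 log₁₀(1.2293) ≈ 1.79 dB
∠T = (84.29° + 45.00°) − (75.96° + 63.43° + 4.57°) = -14.67°

1.8 dB, -14.7°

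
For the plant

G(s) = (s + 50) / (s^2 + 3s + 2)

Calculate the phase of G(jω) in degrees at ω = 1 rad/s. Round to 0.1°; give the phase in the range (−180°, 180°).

-70.4°

Substitute s = j1:
Numerator: (j1) + 50 = 50 + j1
Denominator: (j1)^2 + 3(j1) + 2 = 1 + j3
|N| = √(50² + 1²) ≈ 50.01, ∠N ≈ 1.15°
|D| = √(1² + 3²) ≈ 3.1623, ∠D ≈ 71.57°
∠G = 1.15° − 71.57° = -70.42°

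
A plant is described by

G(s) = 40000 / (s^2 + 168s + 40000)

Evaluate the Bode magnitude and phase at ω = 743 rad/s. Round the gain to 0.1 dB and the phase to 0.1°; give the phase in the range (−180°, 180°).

-22.4 dB, -166.3°

At s = jω = j743:
quadratic: (j743)² + 168·j743 + 40000 = -512049 + j124824 → |·| ≈ 5.2704e+05, ∠ ≈ 166.30°
|G| = 40000 / 5.2704e+05 ≈ 0.075896
Gain = 20 log₁₀(0.075896) ≈ -22.40 dB
∠G = 0.00° − 166.30° = -166.30°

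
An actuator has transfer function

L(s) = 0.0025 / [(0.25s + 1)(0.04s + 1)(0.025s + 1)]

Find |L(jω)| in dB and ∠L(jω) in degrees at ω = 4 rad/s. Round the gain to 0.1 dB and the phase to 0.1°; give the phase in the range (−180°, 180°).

At ω = 4 rad/s:
pole (1 + j4·0.25) = 1 + j1 → |·| ≈ 1.4142, ∠ ≈ 45.00°
pole (1 + j4·0.04) = 1 + j0.16 → |·| ≈ 1.0127, ∠ ≈ 9.09°
pole (1 + j4·0.025) = 1 + j0.1 → |·| ≈ 1.005, ∠ ≈ 5.71°
|L| = 0.0025 · 1 / (1.4142 · 1.0127 · 1.005) ≈ 0.0017369
Gain = 20 log₁₀(0.0017369) ≈ -55.20 dB
∠L = (0°) − (45.00° + 9.09° + 5.71°) = -59.80°

-55.2 dB, -59.8°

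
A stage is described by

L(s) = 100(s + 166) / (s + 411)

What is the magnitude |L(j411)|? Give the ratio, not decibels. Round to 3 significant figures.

76.3

At s = jω = j411:
zero (s+166): 166 + j411 → |·| = √(166²+411²) = √196477 ≈ 443.26, ∠ = arctan(411/166) ≈ 68.01°
pole (s+411): 411 + j411 → |·| = √(411²+411²) = √337842 ≈ 581.24, ∠ = arctan(411/411) ≈ 45.00°
|L| = 100 · 443.26 / 581.24 ≈ 76.261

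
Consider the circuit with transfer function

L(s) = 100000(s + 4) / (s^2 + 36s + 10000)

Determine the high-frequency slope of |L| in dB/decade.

-20 dB/decade

Each pole contributes −20 dB/decade at high frequency; each zero contributes +20 dB/decade.
Net: 1 zero(s) − 2 pole(s) → -20 dB/decade.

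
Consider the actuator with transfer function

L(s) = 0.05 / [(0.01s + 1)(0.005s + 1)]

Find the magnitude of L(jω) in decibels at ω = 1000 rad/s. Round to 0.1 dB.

At ω = 1000 rad/s:
pole (1 + j1000·0.01) = 1 + j10 → |·| ≈ 10.05, ∠ ≈ 84.29°
pole (1 + j1000·0.005) = 1 + j5 → |·| ≈ 5.099, ∠ ≈ 78.69°
|L| = 0.05 · 1 / (10.05 · 5.099) ≈ 0.00097571
Gain = 20 log₁₀(0.00097571) ≈ -60.21 dB

-60.2 dB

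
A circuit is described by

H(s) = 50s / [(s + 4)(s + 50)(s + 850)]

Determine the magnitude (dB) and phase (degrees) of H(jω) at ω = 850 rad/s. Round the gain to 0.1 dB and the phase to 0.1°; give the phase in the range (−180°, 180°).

At s = jω = j850:
zero at origin: s = j850 → |·| = 850, ∠ = 90.00°
pole (s+4): 4 + j850 → |·| = √(4²+850²) = √722516 ≈ 850.01, ∠ = arctan(850/4) ≈ 89.73°
pole (s+50): 50 + j850 → |·| = √(50²+850²) = √725000 ≈ 851.47, ∠ = arctan(850/50) ≈ 86.63°
pole (s+850): 850 + j850 → |·| = √(850²+850²) = √1445000 ≈ 1202.1, ∠ = arctan(850/850) ≈ 45.00°
|H| = 50 · 850 / 8.7003e+08 ≈ 4.8849e-05
Gain = 20 log₁₀(4.8849e-05) ≈ -86.22 dB
∠H = 90.00° − 221.36° = -131.36°

-86.2 dB, -131.4°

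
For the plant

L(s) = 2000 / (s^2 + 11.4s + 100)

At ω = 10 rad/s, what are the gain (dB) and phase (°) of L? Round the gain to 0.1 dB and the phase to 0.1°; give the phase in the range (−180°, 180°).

24.9 dB, -90.0°

At s = jω = j10:
quadratic: (j10)² + 11.4·j10 + 100 = 0 + j114 → |·| ≈ 114, ∠ ≈ 90.00°
|L| = 2000 / 114 ≈ 17.544
Gain = 20 log₁₀(17.544) ≈ 24.88 dB
∠L = 0.00° − 90.00° = -90.00°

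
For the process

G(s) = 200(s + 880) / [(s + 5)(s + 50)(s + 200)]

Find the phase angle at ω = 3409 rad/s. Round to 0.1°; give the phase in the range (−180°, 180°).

At s = jω = j3409:
zero (s+880): 880 + j3409 → |·| = √(880²+3409²) = √12395681 ≈ 3520.8, ∠ = arctan(3409/880) ≈ 75.53°
pole (s+5): 5 + j3409 → |·| = √(5²+3409²) = √11621306 ≈ 3409, ∠ = arctan(3409/5) ≈ 89.92°
pole (s+50): 50 + j3409 → |·| = √(50²+3409²) = √11623781 ≈ 3409.4, ∠ = arctan(3409/50) ≈ 89.16°
pole (s+200): 200 + j3409 → |·| = √(200²+3409²) = √11661281 ≈ 3414.9, ∠ = arctan(3409/200) ≈ 86.64°
∠G = 75.53° − 265.72° = -190.19° ≡ 169.81° (principal value)

169.8°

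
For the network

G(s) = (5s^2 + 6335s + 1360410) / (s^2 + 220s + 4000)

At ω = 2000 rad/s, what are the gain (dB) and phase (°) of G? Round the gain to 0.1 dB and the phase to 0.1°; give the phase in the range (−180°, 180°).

15.0 dB, -27.9°

Substitute s = j2000:
Numerator: 5(j2000)^2 + 6335(j2000) + 1360410 = -18639590 + j12670000
Denominator: (j2000)^2 + 220(j2000) + 4000 = -3996000 + j440000
|N| = √(18639590² + 12670000²) ≈ 2.2538e+07, ∠N ≈ 145.79°
|D| = √(3996000² + 440000²) ≈ 4.0202e+06, ∠D ≈ 173.72°
|G| = 2.2538e+07 / 4.0202e+06 ≈ 5.6062
Gain = 20 log₁₀(5.6062) ≈ 14.97 dB
∠G = 145.79° − 173.72° = -27.93°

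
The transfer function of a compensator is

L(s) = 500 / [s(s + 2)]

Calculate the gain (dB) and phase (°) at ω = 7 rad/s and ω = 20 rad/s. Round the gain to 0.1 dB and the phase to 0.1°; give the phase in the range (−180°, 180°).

At s = jω = j7:
pole (s+2): 2 + j7 → |·| = √(2²+7²) = √53 ≈ 7.2801, ∠ = arctan(7/2) ≈ 74.05°
pole at origin: |s| = 7, ∠ = 90.00° (in denominator)
|L| = 500 / 50.961 ≈ 9.8114
Gain = 20 log₁₀(9.8114) ≈ 19.83 dB
∠L = 0.00° − 164.05° = -164.05°

At s = jω = j20:
pole (s+2): 2 + j20 → |·| = √(2²+20²) = √404 ≈ 20.1, ∠ = arctan(20/2) ≈ 84.29°
pole at origin: |s| = 20, ∠ = 90.00° (in denominator)
|L| = 500 / 402 ≈ 1.2438
Gain = 20 log₁₀(1.2438) ≈ 1.90 dB
∠L = 0.00° − 174.29° = -174.29°

ω = 7: 19.8 dB, -164.1°; ω = 20: 1.9 dB, -174.3°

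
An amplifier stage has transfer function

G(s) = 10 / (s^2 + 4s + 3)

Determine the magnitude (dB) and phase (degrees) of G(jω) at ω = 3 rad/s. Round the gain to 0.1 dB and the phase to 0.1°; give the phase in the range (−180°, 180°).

Substitute s = j3:
Numerator: 10 = 10 + j0
Denominator: (j3)^2 + 4(j3) + 3 = -6 + j12
|N| = √(10² + 0²) ≈ 10, ∠N ≈ 0.00°
|D| = √(6² + 12²) ≈ 13.416, ∠D ≈ 116.57°
|G| = 10 / 13.416 ≈ 0.74538
Gain = 20 log₁₀(0.74538) ≈ -2.55 dB
∠G = 0.00° − 116.57° = -116.57°

-2.6 dB, -116.6°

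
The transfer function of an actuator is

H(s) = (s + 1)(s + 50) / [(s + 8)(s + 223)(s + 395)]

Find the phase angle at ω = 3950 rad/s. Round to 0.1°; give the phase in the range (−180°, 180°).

-81.7°

At s = jω = j3950:
zero (s+1): 1 + j3950 → |·| = √(1²+3950²) = √15602501 ≈ 3950, ∠ = arctan(3950/1) ≈ 89.99°
zero (s+50): 50 + j3950 → |·| = √(50²+3950²) = √15605000 ≈ 3950.3, ∠ = arctan(3950/50) ≈ 89.27°
pole (s+8): 8 + j3950 → |·| = √(8²+3950²) = √15602564 ≈ 3950, ∠ = arctan(3950/8) ≈ 89.88°
pole (s+223): 223 + j3950 → |·| = √(223²+3950²) = √15652229 ≈ 3956.3, ∠ = arctan(3950/223) ≈ 86.77°
pole (s+395): 395 + j3950 → |·| = √(395²+3950²) = √15758525 ≈ 3969.7, ∠ = arctan(3950/395) ≈ 84.29°
∠H = 179.26° − 260.94° = -81.68°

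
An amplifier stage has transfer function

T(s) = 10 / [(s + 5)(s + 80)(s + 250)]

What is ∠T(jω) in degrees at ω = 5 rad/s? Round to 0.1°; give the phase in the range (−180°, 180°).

At s = jω = j5:
pole (s+5): 5 + j5 → |·| = √(5²+5²) = √50 ≈ 7.0711, ∠ = arctan(5/5) ≈ 45.00°
pole (s+80): 80 + j5 → |·| = √(80²+5²) = √6425 ≈ 80.156, ∠ = arctan(5/80) ≈ 3.58°
pole (s+250): 250 + j5 → |·| = √(250²+5²) = √62525 ≈ 250.05, ∠ = arctan(5/250) ≈ 1.15°
∠T = 0.00° − 49.73° = -49.73°

-49.7°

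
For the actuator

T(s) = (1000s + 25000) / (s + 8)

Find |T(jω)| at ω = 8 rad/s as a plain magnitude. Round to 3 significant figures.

2.32e+03

Substitute s = j8:
Numerator: 1000(j8) + 25000 = 25000 + j8000
Denominator: (j8) + 8 = 8 + j8
|N| = √(25000² + 8000²) ≈ 26249, ∠N ≈ 17.74°
|D| = √(8² + 8²) ≈ 11.314, ∠D ≈ 45.00°
|T| = 26249 / 11.314 ≈ 2320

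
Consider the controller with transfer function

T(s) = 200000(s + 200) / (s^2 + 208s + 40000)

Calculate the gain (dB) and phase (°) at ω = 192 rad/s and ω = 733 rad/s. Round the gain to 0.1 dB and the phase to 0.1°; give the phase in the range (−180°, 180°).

ω = 192: 62.8 dB, -41.7°; ω = 733: 49.3 dB, -88.2°

At s = jω = j192:
zero (s+200): 200 + j192 → |·| = √(200²+192²) = √76864 ≈ 277.24, ∠ = arctan(192/200) ≈ 43.83°
quadratic: (j192)² + 208·j192 + 40000 = 3136 + j39936 → |·| ≈ 40059, ∠ ≈ 85.51°
|T| = 200000 · 277.24 / 40059 ≈ 1384.2
Gain = 20 log₁₀(1384.2) ≈ 62.82 dB
∠T = 43.83° − 85.51° = -41.68°

At s = jω = j733:
zero (s+200): 200 + j733 → |·| = √(200²+733²) = √577289 ≈ 759.8, ∠ = arctan(733/200) ≈ 74.74°
quadratic: (j733)² + 208·j733 + 40000 = -497289 + j152464 → |·| ≈ 5.2014e+05, ∠ ≈ 162.95°
|T| = 200000 · 759.8 / 5.2014e+05 ≈ 292.15
Gain = 20 log₁₀(292.15) ≈ 49.31 dB
∠T = 74.74° − 162.95° = -88.21°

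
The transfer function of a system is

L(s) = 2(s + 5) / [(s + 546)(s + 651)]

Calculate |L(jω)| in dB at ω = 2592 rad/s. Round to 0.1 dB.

-62.7 dB

At s = jω = j2592:
zero (s+5): 5 + j2592 → |·| = √(5²+2592²) = √6718489 ≈ 2592, ∠ = arctan(2592/5) ≈ 89.89°
pole (s+546): 546 + j2592 → |·| = √(546²+2592²) = √7016580 ≈ 2648.9, ∠ = arctan(2592/546) ≈ 78.10°
pole (s+651): 651 + j2592 → |·| = √(651²+2592²) = √7142265 ≈ 2672.5, ∠ = arctan(2592/651) ≈ 75.90°
|L| = 2 · 2592 / 7.0792e+06 ≈ 0.00073229
Gain = 20 log₁₀(0.00073229) ≈ -62.71 dB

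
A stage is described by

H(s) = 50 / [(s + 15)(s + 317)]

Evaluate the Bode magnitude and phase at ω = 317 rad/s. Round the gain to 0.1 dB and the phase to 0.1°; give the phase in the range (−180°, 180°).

At s = jω = j317:
pole (s+15): 15 + j317 → |·| = √(15²+317²) = √100714 ≈ 317.35, ∠ = arctan(317/15) ≈ 87.29°
pole (s+317): 317 + j317 → |·| = √(317²+317²) = √200978 ≈ 448.31, ∠ = arctan(317/317) ≈ 45.00°
|H| = 50 / 1.4227e+05 ≈ 0.00035144
Gain = 20 log₁₀(0.00035144) ≈ -69.08 dB
∠H = 0.00° − 132.29° = -132.29°

-69.1 dB, -132.3°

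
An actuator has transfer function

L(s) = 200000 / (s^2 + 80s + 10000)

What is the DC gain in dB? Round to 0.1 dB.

L(0) = 200000 / 10000 = 20
20 log₁₀(20) ≈ 26.02 dB

26.0 dB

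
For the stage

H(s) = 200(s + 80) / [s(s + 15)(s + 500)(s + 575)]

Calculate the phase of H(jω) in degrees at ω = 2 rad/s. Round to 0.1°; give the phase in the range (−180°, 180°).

-96.6°

At s = jω = j2:
zero (s+80): 80 + j2 → |·| = √(80²+2²) = √6404 ≈ 80.025, ∠ = arctan(2/80) ≈ 1.43°
pole (s+15): 15 + j2 → |·| = √(15²+2²) = √229 ≈ 15.133, ∠ = arctan(2/15) ≈ 7.59°
pole (s+500): 500 + j2 → |·| = √(500²+2²) = √250004 ≈ 500, ∠ = arctan(2/500) ≈ 0.23°
pole (s+575): 575 + j2 → |·| = √(575²+2²) = √330629 ≈ 575, ∠ = arctan(2/575) ≈ 0.20°
pole at origin: |s| = 2, ∠ = 90.00° (in denominator)
∠H = 1.43° − 98.02° = -96.59°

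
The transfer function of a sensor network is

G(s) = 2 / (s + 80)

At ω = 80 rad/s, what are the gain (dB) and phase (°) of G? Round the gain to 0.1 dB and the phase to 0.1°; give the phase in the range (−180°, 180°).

-35.1 dB, -45.0°

Substitute s = j80:
Numerator: 2 = 2 + j0
Denominator: (j80) + 80 = 80 + j80
|N| = √(2² + 0²) ≈ 2, ∠N ≈ 0.00°
|D| = √(80² + 80²) ≈ 113.14, ∠D ≈ 45.00°
|G| = 2 / 113.14 ≈ 0.017677
Gain = 20 log₁₀(0.017677) ≈ -35.05 dB
∠G = 0.00° − 45.00° = -45.00°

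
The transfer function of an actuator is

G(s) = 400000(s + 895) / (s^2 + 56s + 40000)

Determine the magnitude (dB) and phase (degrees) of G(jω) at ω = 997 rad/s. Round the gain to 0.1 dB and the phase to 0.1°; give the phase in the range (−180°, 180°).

55.0 dB, -128.6°

At s = jω = j997:
zero (s+895): 895 + j997 → |·| = √(895²+997²) = √1795034 ≈ 1339.8, ∠ = arctan(997/895) ≈ 48.09°
quadratic: (j997)² + 56·j997 + 40000 = -954009 + j55832 → |·| ≈ 9.5564e+05, ∠ ≈ 176.65°
|G| = 400000 · 1339.8 / 9.5564e+05 ≈ 560.8
Gain = 20 log₁₀(560.8) ≈ 54.98 dB
∠G = 48.09° − 176.65° = -128.56°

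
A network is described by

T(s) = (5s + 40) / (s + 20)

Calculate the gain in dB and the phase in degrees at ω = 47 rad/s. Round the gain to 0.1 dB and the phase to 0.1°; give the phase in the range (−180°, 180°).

13.4 dB, 13.4°

Substitute s = j47:
Numerator: 5(j47) + 40 = 40 + j235
Denominator: (j47) + 20 = 20 + j47
|N| = √(40² + 235²) ≈ 238.38, ∠N ≈ 80.34°
|D| = √(20² + 47²) ≈ 51.078, ∠D ≈ 66.95°
|T| = 238.38 / 51.078 ≈ 4.667
Gain = 20 log₁₀(4.667) ≈ 13.38 dB
∠T = 80.34° − 66.95° = 13.39°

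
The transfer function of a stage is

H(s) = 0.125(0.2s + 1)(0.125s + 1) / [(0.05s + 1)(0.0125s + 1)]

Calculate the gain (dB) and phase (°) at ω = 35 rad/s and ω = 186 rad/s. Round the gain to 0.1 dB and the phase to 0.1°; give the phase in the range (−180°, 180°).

ω = 35: 5.1 dB, 75.1°; ω = 186: 13.2 dB, 25.4°

At ω = 35 rad/s:
zero (1 + j35·0.2) = 1 + j7 → |·| ≈ 7.0711, ∠ ≈ 81.87°
zero (1 + j35·0.125) = 1 + j4.375 → |·| ≈ 4.4878, ∠ ≈ 77.12°
pole (1 + j35·0.05) = 1 + j1.75 → |·| ≈ 2.0156, ∠ ≈ 60.26°
pole (1 + j35·0.0125) = 1 + j0.4375 → |·| ≈ 1.0915, ∠ ≈ 23.63°
|H| = 0.125 · 7.0711 · 4.4878 / (2.0156 · 1.0915) ≈ 1.803
Gain = 20 log₁₀(1.803) ≈ 5.12 dB
∠H = (81.87° + 77.12°) − (60.26° + 23.63°) = 75.10°

At ω = 186 rad/s:
zero (1 + j186·0.2) = 1 + j37.2 → |·| ≈ 37.213, ∠ ≈ 88.46°
zero (1 + j186·0.125) = 1 + j23.25 → |·| ≈ 23.271, ∠ ≈ 87.54°
pole (1 + j186·0.05) = 1 + j9.3 → |·| ≈ 9.3536, ∠ ≈ 83.86°
pole (1 + j186·0.0125) = 1 + j2.325 → |·| ≈ 2.5309, ∠ ≈ 66.73°
|H| = 0.125 · 37.213 · 23.271 / (9.3536 · 2.5309) ≈ 4.5726
Gain = 20 log₁₀(4.5726) ≈ 13.20 dB
∠H = (88.46° + 87.54°) − (83.86° + 66.73°) = 25.41°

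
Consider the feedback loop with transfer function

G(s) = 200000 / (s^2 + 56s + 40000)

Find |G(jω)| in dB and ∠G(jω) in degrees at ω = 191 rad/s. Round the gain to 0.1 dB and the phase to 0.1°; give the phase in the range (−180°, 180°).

At s = jω = j191:
quadratic: (j191)² + 56·j191 + 40000 = 3519 + j10696 → |·| ≈ 11260, ∠ ≈ 71.79°
|G| = 200000 / 11260 ≈ 17.762
Gain = 20 log₁₀(17.762) ≈ 24.99 dB
∠G = 0.00° − 71.79° = -71.79°

25.0 dB, -71.8°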